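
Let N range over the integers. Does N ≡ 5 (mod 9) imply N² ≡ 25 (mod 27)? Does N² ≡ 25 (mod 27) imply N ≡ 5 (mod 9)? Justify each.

Neither direction holds.

Forward direction. This fails: take N = 14. Then 14 ≡ 5 (mod 9), but 14² = 196 ≡ 7 (mod 27), not 25.

Converse. This fails: take N = 22. Then 22² = 484 ≡ 25 (mod 27), yet 22 ≡ 4 (mod 9), not 5.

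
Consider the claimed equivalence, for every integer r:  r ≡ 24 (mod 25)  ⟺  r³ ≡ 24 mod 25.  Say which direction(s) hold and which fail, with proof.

Both directions hold.

(→) Suppose r ≡ 24 (mod 25). Write r = 25j + 24. Then (25j + 24)³ = 15625j³ + 45000j² + 43200j + 13824 = 25(625j³ + 1800j² + 1728j + 552) + 24, so r³ ≡ 24 (mod 25).

(←) Conversely, suppose r³ ≡ 24 (mod 25). The only residue r in {0, …, 24} with r³ ≡ 24 (mod 25) is r = 24, so r ≡ 24 (mod 25).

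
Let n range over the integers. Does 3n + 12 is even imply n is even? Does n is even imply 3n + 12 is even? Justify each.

(→) Suppose 3n + 12 is even. Since 3 is odd, 3n and n have the same parity, so 3n + 12 ≡ n + 12 (mod 2). As 12 is even, 3n + 12 is even exactly when n is even. Thus n is even.

(←) Conversely, suppose n is even; write n = 2j. Then 3n + 12 = 3·(2j) + 12 = 2·3j + 12, which is even.

Both implications hold.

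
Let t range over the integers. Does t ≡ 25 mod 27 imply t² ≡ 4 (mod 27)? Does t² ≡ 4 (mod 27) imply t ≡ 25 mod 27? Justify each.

(⇒) Suppose t ≡ 25 mod 27. Write t = 27j + 25. Then (27j + 25)² = 729j² + 1350j + 625 = 27(27j² + 50j + 23) + 4, so t² ≡ 4 (mod 27).

(⇐) This fails: take t = 2. Then 2² = 4 ≡ 4 (mod 27), yet 2 ≡ 2 (mod 27), not 25.

The forward direction holds; the converse fails.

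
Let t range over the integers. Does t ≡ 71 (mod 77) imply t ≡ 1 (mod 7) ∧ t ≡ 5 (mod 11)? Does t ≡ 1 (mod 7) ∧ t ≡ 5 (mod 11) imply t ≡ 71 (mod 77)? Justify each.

The biconditional holds.

(⟹) Suppose t ≡ 71 (mod 77); write t = 77j + 71. Since 7 ∣ 77, reducing mod 7 gives t ≡ 71 ≡ 1 (mod 7); since 11 ∣ 77, reducing mod 11 gives t ≡ 71 ≡ 5 (mod 11).

(⟸) Conversely, if t ≡ 1 (mod 7) and t ≡ 5 (mod 11), then by the Chinese remainder theorem t ≡ 71 (mod 77). This is exactly t ≡ 71 (mod 77).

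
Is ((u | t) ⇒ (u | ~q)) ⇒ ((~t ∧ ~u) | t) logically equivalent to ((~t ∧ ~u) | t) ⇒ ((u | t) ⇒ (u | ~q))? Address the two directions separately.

Neither direction holds.

[⇒] This fails. Under u = F, t = T, q = T, the left side is true but the right side is false.

[⇐] This fails. Under u = T, t = F, q = F, the left side is false but the right side is true.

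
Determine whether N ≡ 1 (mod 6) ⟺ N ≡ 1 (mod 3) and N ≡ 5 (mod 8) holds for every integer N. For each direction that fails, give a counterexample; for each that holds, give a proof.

[⇒] This fails: N = 1 gives 1 ≡ 1 (mod 6) but 1 ≡ 1 (mod 8), so the conjunction on the right does not hold.

[⇐] Conversely, if N ≡ 1 (mod 3) and N ≡ 5 (mod 8), then by the Chinese remainder theorem N ≡ 13 (mod 24). Since 13 ≡ 1 (mod 6) and 6 ∣ 24, we get N ≡ 1 (mod 6).

(⇒) fails; (⇐) holds.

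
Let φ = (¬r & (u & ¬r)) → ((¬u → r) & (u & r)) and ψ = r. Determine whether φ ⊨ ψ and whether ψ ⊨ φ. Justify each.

(⇒) fails; (⇐) holds.

[⇒] This fails. Under u = F, r = F, the left side is true but the right side is false.

[⇐] Assume the antecedent. If u is true, the antecedent forces (u = T, r = T), and the consequent holds there. If u is false, the consequent reduces to true regardless of the other variables. Either way the consequent holds.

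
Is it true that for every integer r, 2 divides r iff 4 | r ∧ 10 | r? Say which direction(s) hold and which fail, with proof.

[⇐] Suppose 4 ∣ r and 10 ∣ r. Any common multiple of 4 and 10 is a multiple of their lcm; here lcm(4, 10) = 4·10/gcd(4, 10) = 40/2 = 20, so 20 ∣ r. Since 2 ∣ 20, it follows that 2 ∣ r.

[⇒] This fails: take r = 2. Certainly 2 ∣ 2, but 4 ∤ 2.

The forward direction fails; the converse holds.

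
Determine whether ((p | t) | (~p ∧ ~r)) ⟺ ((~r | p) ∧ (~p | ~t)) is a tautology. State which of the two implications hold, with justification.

Not equivalent: only (⇐) holds.

Converse. Assume the antecedent. If r is true, the antecedent forces (r = T, t = F, p = T), and (p | t) | (~p ∧ ~r) holds there. If r is false, (p | t) | (~p ∧ ~r) reduces to true regardless of the other variables. Either way (p | t) | (~p ∧ ~r) holds.

Forward direction. This fails. Under r = T, t = T, p = F, the left side is true but the right side is false.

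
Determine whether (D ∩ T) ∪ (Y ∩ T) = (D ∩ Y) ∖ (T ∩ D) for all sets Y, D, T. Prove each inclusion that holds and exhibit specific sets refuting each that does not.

Both inclusions fail.

(⟹) This inclusion fails. Take Y = {1}, D = ∅, T = {1}; then 1 ∈ (D ∩ T) ∪ (Y ∩ T) but 1 ∉ (D ∩ Y) ∖ (T ∩ D).

(⟸) This inclusion fails. Take Y = {1}, D = {1}, T = ∅; then 1 ∈ (D ∩ Y) ∖ (T ∩ D) but 1 ∉ (D ∩ T) ∪ (Y ∩ T).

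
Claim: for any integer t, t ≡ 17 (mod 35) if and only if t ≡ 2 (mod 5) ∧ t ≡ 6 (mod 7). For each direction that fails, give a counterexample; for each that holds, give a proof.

(→) This fails: t = 17 gives 17 ≡ 17 (mod 35) but 17 ≡ 3 (mod 7), so the conjunction on the right does not hold.

(←) This fails: t = 27 satisfies both congruences on the right (27 ≡ 2 mod 5 and 27 ≡ 6 mod 7) yet 27 ≡ 27 (mod 35), not 17.

Neither implication holds.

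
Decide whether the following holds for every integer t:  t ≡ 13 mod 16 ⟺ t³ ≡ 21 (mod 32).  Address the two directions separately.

(⟹) This fails: take t = 29. Then 29 ≡ 13 (mod 16), but 29³ = 24389 ≡ 5 (mod 32), not 21.

(⟸) Conversely, the residues r modulo 32 with r³ ≡ 21 (mod 32) are exactly {13}, and each is ≡ 13 (mod 16).

Only the converse holds.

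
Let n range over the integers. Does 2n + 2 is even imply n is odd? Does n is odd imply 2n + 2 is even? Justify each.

Forward direction. This fails: take n = 6. Then 2n + 2 = 14, which is even, yet n = 6 is even, not odd.

Converse. Suppose n is odd. Since 2 is even, 2n is even for every n, so 2n + 2 has the same parity as 2, which is even. Hence 2n + 2 is even.

Only the reverse direction holds.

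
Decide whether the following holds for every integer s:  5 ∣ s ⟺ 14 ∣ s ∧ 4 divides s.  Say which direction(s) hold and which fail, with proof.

(⟹) This fails: take s = 5. Certainly 5 ∣ 5, but 14 ∤ 5.

(⟸) This fails: take s = 28. Both 14 ∣ 28 and 4 ∣ 28, yet 28 is not a multiple of 5 (since 28 = 5·5 + 3), so 5 ∤ 28.

(⇒) fails and (⇐) fails.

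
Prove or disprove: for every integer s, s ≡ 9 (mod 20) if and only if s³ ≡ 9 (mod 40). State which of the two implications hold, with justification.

(⇒) This fails: take s = 29. Then 29 ≡ 9 (mod 20), but 29³ = 24389 ≡ 29 (mod 40), not 9.

(⇐) Conversely, the residues r modulo 40 with r³ ≡ 9 (mod 40) are exactly {9}, and each is ≡ 9 (mod 20).

Only the converse holds.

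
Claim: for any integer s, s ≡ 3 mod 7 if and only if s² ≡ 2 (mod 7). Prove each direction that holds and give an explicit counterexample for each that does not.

(→) Suppose s ≡ 3 mod 7. Write s = 7j + 3. Then (7j + 3)² = 49j² + 42j + 9 = 7(7j² + 6j + 1) + 2, so s² ≡ 2 (mod 7).

(←) This fails: take s = 4. Then 4² = 16 ≡ 2 (mod 7), yet 4 ≡ 4 (mod 7), not 3.

Only the forward direction holds.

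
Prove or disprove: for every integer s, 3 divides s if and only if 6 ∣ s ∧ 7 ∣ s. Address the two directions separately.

Not equivalent: only (⇐) holds.

(⟹) This fails: take s = 3. Certainly 3 ∣ 3, but 6 ∤ 3.

(⟸) Suppose 6 ∣ s and 7 ∣ s. Any common multiple of 6 and 7 is a multiple of their lcm; here gcd(6, 7) = 1, so lcm(6, 7) = 6·7 = 42, so 42 ∣ s. Since 3 ∣ 42, it follows that 3 ∣ s.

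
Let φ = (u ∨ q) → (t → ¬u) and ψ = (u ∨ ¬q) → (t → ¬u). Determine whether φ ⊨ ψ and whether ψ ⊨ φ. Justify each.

[⇒] Assume the antecedent. If t is true, the antecedent forces (t = T, q = F, u = F) or (t = T, q = T, u = F), and (u ∨ ¬q) → (t → ¬u) holds there. If t is false, (u ∨ ¬q) → (t → ¬u) reduces to true regardless of the other variables. Either way (u ∨ ¬q) → (t → ¬u) holds.

[⇐] Assume the antecedent. If t is true, the antecedent forces (t = T, q = F, u = F) or (t = T, q = T, u = F), and (u ∨ q) → (t → ¬u) holds there. If t is false, (u ∨ q) → (t → ¬u) reduces to true regardless of the other variables. Either way (u ∨ q) → (t → ¬u) holds.

Both directions hold.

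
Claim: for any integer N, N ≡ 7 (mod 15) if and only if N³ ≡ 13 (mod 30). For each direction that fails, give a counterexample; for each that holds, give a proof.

Forward direction. This fails: take N = 22. Then 22 ≡ 7 (mod 15), but 22³ = 10648 ≡ 28 (mod 30), not 13.

Converse. The residues r modulo 30 with r³ ≡ 13 (mod 30) are exactly {7}, and each is ≡ 7 (mod 15).

Not equivalent: only (⇐) holds.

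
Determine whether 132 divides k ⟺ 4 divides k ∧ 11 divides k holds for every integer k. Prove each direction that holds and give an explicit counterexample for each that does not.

The forward direction holds; the converse fails.

(→) If 132 ∣ k, write k = 132q. Since 132 = 33·4, k = 4·(33q), so 4 ∣ k; and since 132 = 12·11, k = 11·(12q), so 11 ∣ k.

(←) This fails: take k = 44. Both 4 ∣ 44 and 11 ∣ 44, yet 44 is not a multiple of 132 (since 44 = 0·132 + 44), so 132 ∤ 44.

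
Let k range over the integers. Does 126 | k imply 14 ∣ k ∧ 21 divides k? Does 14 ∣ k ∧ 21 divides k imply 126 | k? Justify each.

(⇒) holds; (⇐) fails.

Converse. This fails: take k = 42. Both 14 ∣ 42 and 21 ∣ 42, yet 42 is not a multiple of 126 (since 42 = 0·126 + 42), so 126 ∤ 42.

Forward direction. If 126 ∣ k, write k = 126q. Since 126 = 9·14, k = 14·(9q), so 14 ∣ k; and since 126 = 6·21, k = 21·(6q), so 21 ∣ k.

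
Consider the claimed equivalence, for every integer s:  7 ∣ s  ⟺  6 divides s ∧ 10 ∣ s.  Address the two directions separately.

Both directions fail.

(⇒) This fails: take s = 7. Certainly 7 ∣ 7, but 6 ∤ 7.

(⇐) This fails: take s = 30. Both 6 ∣ 30 and 10 ∣ 30, yet 30 is not a multiple of 7 (since 30 = 4·7 + 2), so 7 ∤ 30.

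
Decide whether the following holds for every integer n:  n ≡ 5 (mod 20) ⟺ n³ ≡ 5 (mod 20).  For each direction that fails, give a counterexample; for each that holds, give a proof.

[⇒] Suppose n ≡ 5 (mod 20). Write n = 20j + 5. Then (20j + 5)³ = 8000j³ + 6000j² + 1500j + 125 = 20(400j³ + 300j² + 75j + 6) + 5, so n³ ≡ 5 (mod 20).

[⇐] Conversely, suppose n³ ≡ 5 (mod 20). The only residue r in {0, …, 19} with r³ ≡ 5 (mod 20) is r = 5, so n ≡ 5 (mod 20).

The biconditional holds.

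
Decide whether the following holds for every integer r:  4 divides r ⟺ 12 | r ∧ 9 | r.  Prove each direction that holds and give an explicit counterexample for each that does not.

Forward direction. This fails: take r = 4. Certainly 4 ∣ 4, but 12 ∤ 4.

Converse. Suppose 12 ∣ r and 9 ∣ r. Any common multiple of 12 and 9 is a multiple of their lcm; here lcm(12, 9) = 12·9/gcd(12, 9) = 108/3 = 36, so 36 ∣ r. Since 4 ∣ 36, it follows that 4 ∣ r.

(⇒) fails; (⇐) holds.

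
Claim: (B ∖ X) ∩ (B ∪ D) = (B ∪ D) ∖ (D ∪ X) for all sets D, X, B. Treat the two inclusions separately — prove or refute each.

(⊆) This inclusion fails. Take D = {1}, X = ∅, B = {1}; then 1 ∈ (B ∖ X) ∩ (B ∪ D) but 1 ∉ (B ∪ D) ∖ (D ∪ X).

(⊇) Let x ∈ (B ∪ D) ∖ (D ∪ X). Then x ∈ B and x ∉ D, X, from which x ∈ (B ∖ X) ∩ (B ∪ D).

(⊆) fails; (⊇) holds.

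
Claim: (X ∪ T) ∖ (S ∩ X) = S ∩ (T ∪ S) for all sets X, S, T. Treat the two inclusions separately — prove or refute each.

(⊆) This inclusion fails. Take X = {1}, S = ∅, T = ∅; then 1 ∈ (X ∪ T) ∖ (S ∩ X) but 1 ∉ S ∩ (T ∪ S).

(⊇) This inclusion fails. Take X = ∅, S = {1}, T = ∅; then 1 ∈ S ∩ (T ∪ S) but 1 ∉ (X ∪ T) ∖ (S ∩ X).

Both inclusions fail.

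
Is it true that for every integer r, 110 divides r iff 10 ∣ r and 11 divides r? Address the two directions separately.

(→) If 110 ∣ r, write r = 110q. Since 110 = 11·10, r = 10·(11q), so 10 ∣ r; and since 110 = 10·11, r = 11·(10q), so 11 ∣ r.

(←) Suppose 10 ∣ r and 11 ∣ r. Any common multiple of 10 and 11 is a multiple of their lcm; here gcd(10, 11) = 1, so lcm(10, 11) = 10·11 = 110, so 110 ∣ r.

The biconditional holds.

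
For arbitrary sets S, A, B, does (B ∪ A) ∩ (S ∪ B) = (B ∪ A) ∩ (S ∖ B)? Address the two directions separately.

Only the reverse inclusion holds.

(⟹) This inclusion fails. Take S = ∅, A = ∅, B = {1}; then 1 ∈ (B ∪ A) ∩ (S ∪ B) but 1 ∉ (B ∪ A) ∩ (S ∖ B).

(⟸) Let x ∈ (B ∪ A) ∩ (S ∖ B). Then x ∈ S ∩ A and x ∉ B, from which x ∈ (B ∪ A) ∩ (S ∪ B).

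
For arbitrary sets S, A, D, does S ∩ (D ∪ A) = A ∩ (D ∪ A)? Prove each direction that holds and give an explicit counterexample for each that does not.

Forward inclusion. This inclusion fails. Take S = {1}, A = ∅, D = {1}; then 1 ∈ S ∩ (D ∪ A) but 1 ∉ A ∩ (D ∪ A).

Reverse inclusion. This inclusion fails. Take S = ∅, A = {1}, D = ∅; then 1 ∈ A ∩ (D ∪ A) but 1 ∉ S ∩ (D ∪ A).

Both inclusions fail.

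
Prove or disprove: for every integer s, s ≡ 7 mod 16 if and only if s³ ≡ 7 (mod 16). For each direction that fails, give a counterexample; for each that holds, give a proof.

The biconditional holds.

(→) Suppose s ≡ 7 mod 16. Write s = 16j + 7. Then (16j + 7)³ = 4096j³ + 5376j² + 2352j + 343 = 16(256j³ + 336j² + 147j + 21) + 7, so s³ ≡ 7 (mod 16).

(←) Conversely, suppose s³ ≡ 7 (mod 16). The only residue r in {0, …, 15} with r³ ≡ 7 (mod 16) is r = 7, so s ≡ 7 (mod 16).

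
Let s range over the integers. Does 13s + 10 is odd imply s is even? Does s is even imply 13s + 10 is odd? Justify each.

(⟹) This fails: s = 5 gives 13s + 10 = 75, which is odd, but 5 is odd, not even.

(⟸) This also fails: s = 2 is even, but 13s + 10 = 36 is even, not odd.

(⇒) fails and (⇐) fails.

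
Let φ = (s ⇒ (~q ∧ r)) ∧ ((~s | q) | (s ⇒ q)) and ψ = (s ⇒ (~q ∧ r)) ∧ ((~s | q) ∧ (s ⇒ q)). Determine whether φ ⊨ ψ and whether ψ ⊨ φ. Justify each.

The biconditional holds.

(→) Assume the antecedent. If s is true, the antecedent cannot hold. If s is false, the consequent reduces to true regardless of the other variables. Either way the consequent holds.

(←) Assume the antecedent. If s is true, the antecedent cannot hold. If s is false, the consequent reduces to true regardless of the other variables. Either way the consequent holds.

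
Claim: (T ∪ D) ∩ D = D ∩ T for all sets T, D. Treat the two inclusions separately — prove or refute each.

Reverse inclusion. Let x ∈ D ∩ T. Then x ∈ T ∩ D, from which x ∈ (T ∪ D) ∩ D.

Forward inclusion. This inclusion fails. Take T = ∅, D = {1}; then 1 ∈ (T ∪ D) ∩ D but 1 ∉ D ∩ T.

(⊆) fails; (⊇) holds.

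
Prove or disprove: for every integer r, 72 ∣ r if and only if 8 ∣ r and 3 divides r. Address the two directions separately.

(⇒) holds; (⇐) fails.

(⟸) This fails: take r = 24. Both 8 ∣ 24 and 3 ∣ 24, yet 24 is not a multiple of 72 (since 24 = 0·72 + 24), so 72 ∤ 24.

(⟹) If 72 ∣ r, write r = 72q. Since 72 = 9·8, r = 8·(9q), so 8 ∣ r; and since 72 = 24·3, r = 3·(24q), so 3 ∣ r.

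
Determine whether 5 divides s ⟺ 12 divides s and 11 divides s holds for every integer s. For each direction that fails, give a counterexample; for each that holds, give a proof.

(⟹) This fails: take s = 5. Certainly 5 ∣ 5, but 12 ∤ 5.

(⟸) This fails: take s = 132. Both 12 ∣ 132 and 11 ∣ 132, yet 132 is not a multiple of 5 (since 132 = 26·5 + 2), so 5 ∤ 132.

Neither direction holds.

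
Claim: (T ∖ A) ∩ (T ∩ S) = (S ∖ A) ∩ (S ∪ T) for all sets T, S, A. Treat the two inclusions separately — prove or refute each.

(⊆) Let x ∈ (T ∖ A) ∩ (T ∩ S). Then x ∈ T ∩ S and x ∉ A, from which x ∈ (S ∖ A) ∩ (S ∪ T).

(⊇) This inclusion fails. Take T = ∅, S = {1}, A = ∅; then 1 ∈ (S ∖ A) ∩ (S ∪ T) but 1 ∉ (T ∖ A) ∩ (T ∩ S).

Only the forward inclusion holds.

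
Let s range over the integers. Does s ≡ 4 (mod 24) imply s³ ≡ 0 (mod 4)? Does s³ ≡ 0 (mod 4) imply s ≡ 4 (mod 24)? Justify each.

Only the forward direction holds.

(→) Suppose s ≡ 4 (mod 24). Then s³ ≡ 4³ = 64 (mod 24), and since 4 ∣ 24, also s³ ≡ 0 (mod 4).

(←) This fails: take s = 0. Then 0³ = 0 ≡ 0 (mod 4), yet 0 ≡ 0 (mod 24), not 4.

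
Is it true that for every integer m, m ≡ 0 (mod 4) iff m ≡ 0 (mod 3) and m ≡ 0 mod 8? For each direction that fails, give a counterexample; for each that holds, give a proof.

(⇒) fails; (⇐) holds.

(⟹) This fails: m = 4 gives 4 ≡ 0 (mod 4) but 4 ≡ 1 (mod 3), so the conjunction on the right does not hold.

(⟸) Conversely, if m ≡ 0 (mod 3) and m ≡ 0 (mod 8), then by the Chinese remainder theorem m ≡ 0 (mod 24). Since 0 ≡ 0 (mod 4) and 4 ∣ 24, we get m ≡ 0 (mod 4).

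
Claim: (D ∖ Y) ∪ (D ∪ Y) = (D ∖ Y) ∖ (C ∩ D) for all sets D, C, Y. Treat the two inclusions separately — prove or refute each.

(⟹) This inclusion fails. Take D = {1}, C = {1}, Y = ∅; then 1 ∈ (D ∖ Y) ∪ (D ∪ Y) but 1 ∉ (D ∖ Y) ∖ (C ∩ D).

(⟸) Let x ∈ (D ∖ Y) ∖ (C ∩ D). Then x ∈ D and x ∉ C, Y, from which x ∈ (D ∖ Y) ∪ (D ∪ Y).

The sets are not equal: only the reverse inclusion holds.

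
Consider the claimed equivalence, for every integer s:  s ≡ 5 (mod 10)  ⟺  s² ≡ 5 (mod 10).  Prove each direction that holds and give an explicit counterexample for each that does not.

(⟹) Suppose s ≡ 5 (mod 10). Write s = 10j + 5. Then (10j + 5)² = 100j² + 100j + 25 = 10(10j² + 10j + 2) + 5, so s² ≡ 5 (mod 10).

(⟸) Conversely, suppose s² ≡ 5 (mod 10). The only residue r in {0, …, 9} with r² ≡ 5 (mod 10) is r = 5, so s ≡ 5 (mod 10).

Both directions hold; the statement is true.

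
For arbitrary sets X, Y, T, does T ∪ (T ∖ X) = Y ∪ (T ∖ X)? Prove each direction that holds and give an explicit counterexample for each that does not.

Neither inclusion holds.

Forward inclusion. This inclusion fails. Take X = {1}, Y = ∅, T = {1}; then 1 ∈ T ∪ (T ∖ X) but 1 ∉ Y ∪ (T ∖ X).

Reverse inclusion. This inclusion fails. Take X = ∅, Y = {1}, T = ∅; then 1 ∈ Y ∪ (T ∖ X) but 1 ∉ T ∪ (T ∖ X).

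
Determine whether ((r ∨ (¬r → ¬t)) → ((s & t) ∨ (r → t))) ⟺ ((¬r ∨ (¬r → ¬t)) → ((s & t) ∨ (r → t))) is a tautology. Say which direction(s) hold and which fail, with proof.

The biconditional holds.

(→) Assume the antecedent. If r is true, the antecedent forces (r = T, t = T, s = F) or (r = T, t = T, s = T), and the consequent holds there. If r is false, the consequent reduces to true regardless of the other variables. Either way the consequent holds.

(←) Assume the antecedent. If r is true, the antecedent forces (r = T, t = T, s = F) or (r = T, t = T, s = T), and the consequent holds there. If r is false, the consequent reduces to true regardless of the other variables. Either way the consequent holds.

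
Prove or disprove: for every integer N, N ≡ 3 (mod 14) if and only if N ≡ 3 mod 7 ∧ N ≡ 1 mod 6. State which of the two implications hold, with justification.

Not equivalent: only (⇐) holds.

(←) If N ≡ 3 (mod 7) and N ≡ 1 (mod 6), then by the Chinese remainder theorem N ≡ 31 (mod 42). Since 31 ≡ 3 (mod 14) and 14 ∣ 42, we get N ≡ 3 (mod 14).

(→) This fails: N = 17 gives 17 ≡ 3 (mod 14) but 17 ≡ 5 (mod 6), so the conjunction on the right does not hold.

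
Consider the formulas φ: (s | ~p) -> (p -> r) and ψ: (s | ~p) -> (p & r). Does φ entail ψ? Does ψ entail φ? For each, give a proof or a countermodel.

Only the reverse direction holds.

(→) This fails. Under r = F, s = F, p = F, the left side is true but the right side is false.

(←) Assume the antecedent. If r is true, (s | ~p) -> (p -> r) reduces to true regardless of the other variables. If r is false, the antecedent forces (r = F, s = F, p = T), and (s | ~p) -> (p -> r) holds there. Either way (s | ~p) -> (p -> r) holds.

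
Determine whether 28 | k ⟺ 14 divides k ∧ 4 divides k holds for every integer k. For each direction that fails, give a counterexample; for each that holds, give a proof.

Both directions hold.

Forward direction. If 28 ∣ k, write k = 28q. Since 28 = 2·14, k = 14·(2q), so 14 ∣ k; and since 28 = 7·4, k = 4·(7q), so 4 ∣ k.

Converse. Suppose 14 ∣ k and 4 ∣ k. Any common multiple of 14 and 4 is a multiple of their lcm; here lcm(14, 4) = 14·4/gcd(14, 4) = 56/2 = 28, so 28 ∣ k.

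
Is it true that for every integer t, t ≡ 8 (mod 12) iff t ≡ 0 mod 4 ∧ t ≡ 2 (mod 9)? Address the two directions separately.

Only the reverse direction holds.

Converse. If t ≡ 0 (mod 4) and t ≡ 2 (mod 9), then by the Chinese remainder theorem t ≡ 20 (mod 36). Since 20 ≡ 8 (mod 12) and 12 ∣ 36, we get t ≡ 8 (mod 12).

Forward direction. This fails: t = 8 gives 8 ≡ 8 (mod 12) but 8 ≡ 8 (mod 9), so the conjunction on the right does not hold.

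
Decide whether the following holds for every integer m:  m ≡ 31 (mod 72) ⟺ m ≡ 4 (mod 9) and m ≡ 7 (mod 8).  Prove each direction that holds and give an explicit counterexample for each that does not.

(⟹) Suppose m ≡ 31 (mod 72); write m = 72j + 31. Since 9 ∣ 72, reducing mod 9 gives m ≡ 31 ≡ 4 (mod 9); since 8 ∣ 72, reducing mod 8 gives m ≡ 31 ≡ 7 (mod 8).

(⟸) Conversely, if m ≡ 4 (mod 9) and m ≡ 7 (mod 8), then by the Chinese remainder theorem m ≡ 31 (mod 72). This is exactly m ≡ 31 (mod 72).

Both directions hold.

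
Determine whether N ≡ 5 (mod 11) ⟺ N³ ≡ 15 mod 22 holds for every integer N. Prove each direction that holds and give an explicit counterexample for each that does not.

(→) This fails: take N = 16. Then 16 ≡ 5 (mod 11), but 16³ = 4096 ≡ 4 (mod 22), not 15.

(←) Conversely, the residues r modulo 22 with r³ ≡ 15 (mod 22) are exactly {5}, and each is ≡ 5 (mod 11).

The forward direction fails; the converse holds.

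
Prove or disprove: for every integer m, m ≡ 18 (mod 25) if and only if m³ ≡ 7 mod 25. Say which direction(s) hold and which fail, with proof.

Converse. Suppose m³ ≡ 7 (mod 25). The only residue r in {0, …, 24} with r³ ≡ 7 (mod 25) is r = 18, so m ≡ 18 (mod 25).

Forward direction. Suppose m ≡ 18 (mod 25). Write m = 25j + 18. Then (25j + 18)³ = 15625j³ + 33750j² + 24300j + 5832 = 25(625j³ + 1350j² + 972j + 233) + 7, so m³ ≡ 7 (mod 25).

Both implications hold.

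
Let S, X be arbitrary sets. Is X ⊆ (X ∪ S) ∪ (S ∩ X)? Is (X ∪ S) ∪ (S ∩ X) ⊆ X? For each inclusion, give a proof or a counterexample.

(⊆) holds; (⊇) fails.

(⟹) Let x ∈ X. Then either x ∈ X and x ∉ S; or x ∈ S ∩ X. In each case x ∈ (X ∪ S) ∪ (S ∩ X), so X ⊆ (X ∪ S) ∪ (S ∩ X).

(⟸) This inclusion fails. Take S = {1}, X = ∅; then 1 ∈ (X ∪ S) ∪ (S ∩ X) but 1 ∉ X.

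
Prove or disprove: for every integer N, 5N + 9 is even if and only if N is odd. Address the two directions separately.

(⟸) Suppose N is odd; write N = 2j + 1. Then 5N + 9 = 5·(2j + 1) + 9 = 2·5j + 14, which is even.

(⟹) Suppose 5N + 9 is even. Since 5 is odd, 5N and N have the same parity, so 5N + 9 ≡ N + 9 (mod 2). As 9 is odd, 5N + 9 is even exactly when N is odd. Thus N is odd.

Both directions hold; the statement is true.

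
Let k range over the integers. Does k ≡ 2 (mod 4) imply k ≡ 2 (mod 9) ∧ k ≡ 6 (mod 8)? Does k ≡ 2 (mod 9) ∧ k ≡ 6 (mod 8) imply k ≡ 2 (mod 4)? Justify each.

(→) This fails: k = 2 gives 2 ≡ 2 (mod 4) but 2 ≡ 2 (mod 8), so the conjunction on the right does not hold.

(←) Conversely, if k ≡ 2 (mod 9) and k ≡ 6 (mod 8), then by the Chinese remainder theorem k ≡ 38 (mod 72). Since 38 ≡ 2 (mod 4) and 4 ∣ 72, we get k ≡ 2 (mod 4).

Only the reverse direction holds.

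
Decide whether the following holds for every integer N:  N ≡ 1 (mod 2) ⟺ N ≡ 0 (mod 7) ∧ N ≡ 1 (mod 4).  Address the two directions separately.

(⟹) This fails: N = 1 gives 1 ≡ 1 (mod 2) but 1 ≡ 1 (mod 7), so the conjunction on the right does not hold.

(⟸) Conversely, if N ≡ 0 (mod 7) and N ≡ 1 (mod 4), then by the Chinese remainder theorem N ≡ 21 (mod 28). Since 21 ≡ 1 (mod 2) and 2 ∣ 28, we get N ≡ 1 (mod 2).

Only the converse holds.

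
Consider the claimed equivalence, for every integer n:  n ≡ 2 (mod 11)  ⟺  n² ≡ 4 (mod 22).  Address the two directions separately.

Neither direction holds.

(→) This fails: take n = 13. Then 13 ≡ 2 (mod 11), but 13² = 169 ≡ 15 (mod 22), not 4.

(←) This fails: take n = 20. Then 20² = 400 ≡ 4 (mod 22), yet 20 ≡ 9 (mod 11), not 2.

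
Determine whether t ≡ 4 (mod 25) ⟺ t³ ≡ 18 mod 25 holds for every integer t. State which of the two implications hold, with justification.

Forward direction. This fails: take t = 4. Then 4 ≡ 4 (mod 25), but 4³ = 64 ≡ 14 (mod 25), not 18.

Converse. This fails: take t = 7. Then 7³ = 343 ≡ 18 (mod 25), yet 7 ≡ 7 (mod 25), not 4.

(⇒) fails and (⇐) fails.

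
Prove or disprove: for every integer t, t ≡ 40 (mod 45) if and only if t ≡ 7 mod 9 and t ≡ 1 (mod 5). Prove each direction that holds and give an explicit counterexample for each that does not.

(→) This fails: t = 40 gives 40 ≡ 40 (mod 45) but 40 ≡ 4 (mod 9), so the conjunction on the right does not hold.

(←) This fails: t = 16 satisfies both congruences on the right (16 ≡ 7 mod 9 and 16 ≡ 1 mod 5) yet 16 ≡ 16 (mod 45), not 40.

Both directions fail.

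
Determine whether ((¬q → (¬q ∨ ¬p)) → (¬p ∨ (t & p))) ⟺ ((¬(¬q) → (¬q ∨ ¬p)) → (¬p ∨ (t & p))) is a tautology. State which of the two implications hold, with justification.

Only the forward direction holds.

Converse. This fails. Under q = T, t = F, p = T, the left side is false but the right side is true.

Forward direction. Assume the antecedent. If t is true, the consequent reduces to true regardless of the other variables. If t is false, the antecedent forces (q = F, t = F, p = F) or (q = T, t = F, p = F), and the consequent holds there. Either way the consequent holds.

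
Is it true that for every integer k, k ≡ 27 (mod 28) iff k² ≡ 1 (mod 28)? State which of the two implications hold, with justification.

(→) Suppose k ≡ 27 (mod 28). Write k = 28j + 27. Then (28j + 27)² = 784j² + 1512j + 729 = 28(28j² + 54j + 26) + 1, so k² ≡ 1 (mod 28).

(←) This fails: take k = 1. Then 1² = 1 ≡ 1 (mod 28), yet 1 ≡ 1 (mod 28), not 27.

(⇒) holds; (⇐) fails.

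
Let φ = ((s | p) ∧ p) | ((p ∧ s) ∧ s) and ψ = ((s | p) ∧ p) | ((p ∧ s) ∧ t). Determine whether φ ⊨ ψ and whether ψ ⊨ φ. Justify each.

[⇒] Assume the antecedent. If s is true, the antecedent forces (s = T, p = T, t = F) or (s = T, p = T, t = T), and ((s | p) ∧ p) | ((p ∧ s) ∧ t) holds there. If s is false, the antecedent forces (s = F, p = T, t = F) or (s = F, p = T, t = T), and ((s | p) ∧ p) | ((p ∧ s) ∧ t) holds there. Either way ((s | p) ∧ p) | ((p ∧ s) ∧ t) holds.

[⇐] Assume the antecedent. If s is true, the antecedent forces (s = T, p = T, t = F) or (s = T, p = T, t = T), and ((s | p) ∧ p) | ((p ∧ s) ∧ s) holds there. If s is false, the antecedent forces (s = F, p = T, t = F) or (s = F, p = T, t = T), and ((s | p) ∧ p) | ((p ∧ s) ∧ s) holds there. Either way ((s | p) ∧ p) | ((p ∧ s) ∧ s) holds.

Equivalent; both directions hold.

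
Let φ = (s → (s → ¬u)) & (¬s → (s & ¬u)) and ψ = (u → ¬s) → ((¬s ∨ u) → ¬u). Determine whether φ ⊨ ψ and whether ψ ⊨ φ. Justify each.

(⇒) Assume the antecedent. If u is true, the antecedent cannot hold. If u is false, (u → ¬s) → ((¬s ∨ u) → ¬u) reduces to true regardless of the other variables. Either way (u → ¬s) → ((¬s ∨ u) → ¬u) holds.

(⇐) This fails. Under u = F, s = F, the left side is false but the right side is true.

(⇒) holds; (⇐) fails.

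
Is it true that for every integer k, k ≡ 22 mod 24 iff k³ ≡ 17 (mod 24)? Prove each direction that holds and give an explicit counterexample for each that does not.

(⇒) This fails: take k = 22. Then 22 ≡ 22 (mod 24), but 22³ = 10648 ≡ 16 (mod 24), not 17.

(⇐) This fails: take k = 17. Then 17³ = 4913 ≡ 17 (mod 24), yet 17 ≡ 17 (mod 24), not 22.

(⇒) fails and (⇐) fails.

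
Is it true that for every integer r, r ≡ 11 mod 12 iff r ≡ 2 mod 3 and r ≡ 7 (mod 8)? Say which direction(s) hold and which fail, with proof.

The forward direction fails; the converse holds.

(⇒) This fails: r = 11 gives 11 ≡ 11 (mod 12) but 11 ≡ 3 (mod 8), so the conjunction on the right does not hold.

(⇐) Conversely, if r ≡ 2 (mod 3) and r ≡ 7 (mod 8), then by the Chinese remainder theorem r ≡ 23 (mod 24). Since 23 ≡ 11 (mod 12) and 12 ∣ 24, we get r ≡ 11 (mod 12).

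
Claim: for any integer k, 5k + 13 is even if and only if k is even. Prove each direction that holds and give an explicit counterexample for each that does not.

(⇒) fails and (⇐) fails.

(⟹) This fails: k = 3 gives 5k + 13 = 28, which is even, but 3 is odd, not even.

(⟸) This also fails: k = 6 is even, but 5k + 13 = 43 is odd, not even.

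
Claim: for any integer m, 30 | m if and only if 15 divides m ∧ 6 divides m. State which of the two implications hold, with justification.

Equivalent; both directions hold.

(⇒) If 30 ∣ m, write m = 30q. Since 30 = 2·15, m = 15·(2q), so 15 ∣ m; and since 30 = 5·6, m = 6·(5q), so 6 ∣ m.

(⇐) Suppose 15 ∣ m and 6 ∣ m. Any common multiple of 15 and 6 is a multiple of their lcm; here lcm(15, 6) = 15·6/gcd(15, 6) = 90/3 = 30, so 30 ∣ m.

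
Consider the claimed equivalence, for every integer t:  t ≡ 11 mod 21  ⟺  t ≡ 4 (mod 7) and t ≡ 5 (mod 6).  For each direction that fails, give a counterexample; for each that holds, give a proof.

(→) This fails: t = 32 gives 32 ≡ 11 (mod 21) but 32 ≡ 2 (mod 6), so the conjunction on the right does not hold.

(←) Conversely, if t ≡ 4 (mod 7) and t ≡ 5 (mod 6), then by the Chinese remainder theorem t ≡ 11 (mod 42). Since 11 ≡ 11 (mod 21) and 21 ∣ 42, we get t ≡ 11 (mod 21).

Only the converse holds.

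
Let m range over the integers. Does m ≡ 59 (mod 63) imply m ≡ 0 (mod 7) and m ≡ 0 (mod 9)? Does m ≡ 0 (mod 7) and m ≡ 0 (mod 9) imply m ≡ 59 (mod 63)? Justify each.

[⇒] This fails: m = 59 gives 59 ≡ 59 (mod 63) but 59 ≡ 3 (mod 7), so the conjunction on the right does not hold.

[⇐] This fails: m = 0 satisfies both congruences on the right (0 ≡ 0 mod 7 and 0 ≡ 0 mod 9) yet 0 ≡ 0 (mod 63), not 59.

Both directions fail.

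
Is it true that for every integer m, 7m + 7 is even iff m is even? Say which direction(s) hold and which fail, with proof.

Both directions fail.

(→) This fails: m = 7 gives 7m + 7 = 56, which is even, but 7 is odd, not even.

(←) This also fails: m = 4 is even, but 7m + 7 = 35 is odd, not even.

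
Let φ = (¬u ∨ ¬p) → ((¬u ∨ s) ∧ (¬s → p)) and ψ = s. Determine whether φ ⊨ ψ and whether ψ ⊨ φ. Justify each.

The forward direction fails; the converse holds.

Forward direction. This fails. Under s = F, p = T, u = F, the left side is true but the right side is false.

Converse. Assume the antecedent. If s is true, the consequent reduces to true regardless of the other variables. If s is false, the antecedent cannot hold. Either way the consequent holds.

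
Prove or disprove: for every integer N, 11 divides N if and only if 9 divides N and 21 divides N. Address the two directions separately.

Both directions fail.

(⟹) This fails: take N = 11. Certainly 11 ∣ 11, but 9 ∤ 11.

(⟸) This fails: take N = 63. Both 9 ∣ 63 and 21 ∣ 63, yet 63 is not a multiple of 11 (since 63 = 5·11 + 8), so 11 ∤ 63.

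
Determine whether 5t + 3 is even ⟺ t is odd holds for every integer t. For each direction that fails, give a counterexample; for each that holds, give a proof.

(⇒) Suppose 5t + 3 is even. Since 5 is odd, 5t and t have the same parity, so 5t + 3 ≡ t + 3 (mod 2). As 3 is odd, 5t + 3 is even exactly when t is odd. Thus t is odd.

(⇐) Conversely, suppose t is odd; write t = 2j + 1. Then 5t + 3 = 5·(2j + 1) + 3 = 2·5j + 8, which is even.

Both directions hold.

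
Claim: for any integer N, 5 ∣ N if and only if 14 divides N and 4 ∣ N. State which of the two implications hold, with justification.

Forward direction. This fails: take N = 5. Certainly 5 ∣ 5, but 14 ∤ 5.

Converse. This fails: take N = 28. Both 14 ∣ 28 and 4 ∣ 28, yet 28 is not a multiple of 5 (since 28 = 5·5 + 3), so 5 ∤ 28.

(⇒) fails and (⇐) fails.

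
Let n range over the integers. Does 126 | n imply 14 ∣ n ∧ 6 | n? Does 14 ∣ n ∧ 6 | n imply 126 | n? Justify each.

Forward direction. If 126 ∣ n, write n = 126q. Since 126 = 9·14, n = 14·(9q), so 14 ∣ n; and since 126 = 21·6, n = 6·(21q), so 6 ∣ n.

Converse. This fails: take n = 42. Both 14 ∣ 42 and 6 ∣ 42, yet 42 is not a multiple of 126 (since 42 = 0·126 + 42), so 126 ∤ 42.

Only the forward implication holds.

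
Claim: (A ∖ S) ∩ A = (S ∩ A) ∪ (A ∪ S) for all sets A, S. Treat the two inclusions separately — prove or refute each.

Only the forward inclusion holds.

(⊇) This inclusion fails. Take A = ∅, S = {1}; then 1 ∈ (S ∩ A) ∪ (A ∪ S) but 1 ∉ (A ∖ S) ∩ A.

(⊆) Let x ∈ (A ∖ S) ∩ A. Then x ∈ A and x ∉ S, from which x ∈ (S ∩ A) ∪ (A ∪ S).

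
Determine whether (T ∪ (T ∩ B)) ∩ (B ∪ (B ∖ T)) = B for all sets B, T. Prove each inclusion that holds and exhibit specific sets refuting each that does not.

(⊆) holds; (⊇) fails.

Forward inclusion. Let x ∈ (T ∪ (T ∩ B)) ∩ (B ∪ (B ∖ T)). Then x ∈ B ∩ T, from which x ∈ B.

Reverse inclusion. This inclusion fails. Take B = {1}, T = ∅; then 1 ∈ B but 1 ∉ (T ∪ (T ∩ B)) ∩ (B ∪ (B ∖ T)).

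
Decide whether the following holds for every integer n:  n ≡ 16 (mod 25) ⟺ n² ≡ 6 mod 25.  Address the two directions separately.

(⇒) holds; (⇐) fails.

Forward direction. Suppose n ≡ 16 (mod 25). Write n = 25j + 16. Then (25j + 16)² = 625j² + 800j + 256 = 25(25j² + 32j + 10) + 6, so n² ≡ 6 (mod 25).

Converse. This fails: take n = 9. Then 9² = 81 ≡ 6 (mod 25), yet 9 ≡ 9 (mod 25), not 16.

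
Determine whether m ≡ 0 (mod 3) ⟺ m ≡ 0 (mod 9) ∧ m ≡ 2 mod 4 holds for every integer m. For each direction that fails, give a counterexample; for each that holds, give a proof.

The forward direction fails; the converse holds.

[⇒] This fails: m = 0 gives 0 ≡ 0 (mod 3) but 0 ≡ 0 (mod 4), so the conjunction on the right does not hold.

[⇐] Conversely, if m ≡ 0 (mod 9) and m ≡ 2 (mod 4), then by the Chinese remainder theorem m ≡ 18 (mod 36). Since 18 ≡ 0 (mod 3) and 3 ∣ 36, we get m ≡ 0 (mod 3).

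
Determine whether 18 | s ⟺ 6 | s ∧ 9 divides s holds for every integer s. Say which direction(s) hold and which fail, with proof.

The biconditional holds.

Forward direction. If 18 ∣ s, write s = 18q. Since 18 = 3·6, s = 6·(3q), so 6 ∣ s; and since 18 = 2·9, s = 9·(2q), so 9 ∣ s.

Converse. Suppose 6 ∣ s and 9 ∣ s. Any common multiple of 6 and 9 is a multiple of their lcm; here lcm(6, 9) = 6·9/gcd(6, 9) = 54/3 = 18, so 18 ∣ s.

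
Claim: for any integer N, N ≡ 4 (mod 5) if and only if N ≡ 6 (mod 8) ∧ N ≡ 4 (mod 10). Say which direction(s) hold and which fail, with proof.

(⟹) This fails: N = 34 gives 34 ≡ 4 (mod 5) but 34 ≡ 2 (mod 8), so the conjunction on the right does not hold.

(⟸) Conversely, if N ≡ 6 (mod 8) and N ≡ 4 (mod 10), then by the Chinese remainder theorem N ≡ 14 (mod 40). Since 14 ≡ 4 (mod 5) and 5 ∣ 40, we get N ≡ 4 (mod 5).

(⇒) fails; (⇐) holds.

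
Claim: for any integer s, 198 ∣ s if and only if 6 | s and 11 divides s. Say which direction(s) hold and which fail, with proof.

The forward direction holds; the converse fails.

[⇒] If 198 ∣ s, write s = 198q. Since 198 = 33·6, s = 6·(33q), so 6 ∣ s; and since 198 = 18·11, s = 11·(18q), so 11 ∣ s.

[⇐] This fails: take s = 66. Both 6 ∣ 66 and 11 ∣ 66, yet 66 is not a multiple of 198 (since 66 = 0·198 + 66), so 198 ∤ 66.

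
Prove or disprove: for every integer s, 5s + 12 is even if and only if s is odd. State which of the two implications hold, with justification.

(⇒) This fails: s = 4 gives 5s + 12 = 32, which is even, but 4 is even, not odd.

(⇐) This also fails: s = 7 is odd, but 5s + 12 = 47 is odd, not even.

Neither implication holds.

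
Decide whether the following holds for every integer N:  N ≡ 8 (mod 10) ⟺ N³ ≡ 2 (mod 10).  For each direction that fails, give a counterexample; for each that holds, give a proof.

(⟹) Suppose N ≡ 8 (mod 10). Write N = 10j + 8. Then (10j + 8)³ = 1000j³ + 2400j² + 1920j + 512 = 10(100j³ + 240j² + 192j + 51) + 2, so N³ ≡ 2 (mod 10).

(⟸) For the converse, argue contrapositively. If N ≢ 8 (mod 10), then N is congruent to one of 0, 1, 2, 3, 4, 5, 6, 7, 9 modulo 10, and these give N³ ≡ 0, 1, 8, 7, 4, 5, 6, 3, 9 respectively — never 2.

Both implications hold.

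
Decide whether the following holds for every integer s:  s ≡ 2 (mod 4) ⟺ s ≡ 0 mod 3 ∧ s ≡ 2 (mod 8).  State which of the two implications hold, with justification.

The forward direction fails; the converse holds.

(⟹) This fails: s = 2 gives 2 ≡ 2 (mod 4) but 2 ≡ 2 (mod 3), so the conjunction on the right does not hold.

(⟸) Conversely, if s ≡ 0 (mod 3) and s ≡ 2 (mod 8), then by the Chinese remainder theorem s ≡ 18 (mod 24). Since 18 ≡ 2 (mod 4) and 4 ∣ 24, we get s ≡ 2 (mod 4).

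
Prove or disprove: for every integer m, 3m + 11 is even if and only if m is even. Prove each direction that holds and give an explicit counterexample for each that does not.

Neither implication holds.

(⟹) This fails: m = 7 gives 3m + 11 = 32, which is even, but 7 is odd, not even.

(⟸) This also fails: m = 6 is even, but 3m + 11 = 29 is odd, not even.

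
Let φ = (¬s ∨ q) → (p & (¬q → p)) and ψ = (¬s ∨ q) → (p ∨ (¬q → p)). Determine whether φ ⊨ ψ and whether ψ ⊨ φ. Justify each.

(⇒) Assume the antecedent. If p is true, (¬s ∨ q) → (p ∨ (¬q → p)) reduces to true regardless of the other variables. If p is false, the antecedent forces (q = F, p = F, s = T), and (¬s ∨ q) → (p ∨ (¬q → p)) holds there. Either way (¬s ∨ q) → (p ∨ (¬q → p)) holds.

(⇐) This fails. Under q = T, p = F, s = F, the left side is false but the right side is true.

Only the forward implication holds.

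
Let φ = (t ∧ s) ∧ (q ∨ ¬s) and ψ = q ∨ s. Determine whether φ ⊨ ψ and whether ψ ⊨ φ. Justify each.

Only the forward direction holds.

(→) Assume the antecedent. If q is true, q ∨ s reduces to true regardless of the other variables. If q is false, the antecedent cannot hold. Either way q ∨ s holds.

(←) This fails. Under q = T, t = F, s = F, the left side is false but the right side is true.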